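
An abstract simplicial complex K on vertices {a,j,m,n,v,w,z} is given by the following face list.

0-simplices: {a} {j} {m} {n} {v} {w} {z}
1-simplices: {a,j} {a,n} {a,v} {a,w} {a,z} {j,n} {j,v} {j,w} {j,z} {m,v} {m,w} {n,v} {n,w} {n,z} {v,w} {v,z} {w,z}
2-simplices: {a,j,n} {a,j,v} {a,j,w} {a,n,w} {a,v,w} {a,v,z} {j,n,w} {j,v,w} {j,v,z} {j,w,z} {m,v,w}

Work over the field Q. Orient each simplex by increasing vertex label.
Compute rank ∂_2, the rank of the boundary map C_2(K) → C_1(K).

rank∂_2=9

n_0=7 n_1=17 n_2=11  [Q]
∂1: piv[aj,an,av,aw,az,mv] rk=6  ker:jn,jv,jw,jz,mw,nv,nw,nz,vw,vz,wz
∂2: piv[ajn,ajv,ajw,anw,avw,avz,jvz,jwz,mvw] rk=9  ker:jnw,jvw
rk∂_2=9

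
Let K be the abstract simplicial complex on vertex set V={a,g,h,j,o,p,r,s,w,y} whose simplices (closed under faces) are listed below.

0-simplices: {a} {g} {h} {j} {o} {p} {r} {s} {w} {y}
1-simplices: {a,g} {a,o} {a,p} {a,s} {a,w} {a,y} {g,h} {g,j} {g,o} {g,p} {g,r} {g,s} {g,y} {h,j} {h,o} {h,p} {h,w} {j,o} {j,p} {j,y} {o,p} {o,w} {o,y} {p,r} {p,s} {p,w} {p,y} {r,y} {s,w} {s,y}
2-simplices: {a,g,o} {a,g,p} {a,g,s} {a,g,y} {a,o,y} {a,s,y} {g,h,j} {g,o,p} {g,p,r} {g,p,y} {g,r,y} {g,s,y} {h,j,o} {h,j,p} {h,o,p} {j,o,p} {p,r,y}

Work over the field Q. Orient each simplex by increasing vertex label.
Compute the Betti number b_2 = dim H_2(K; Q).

n_0=10 n_1=30 n_2=17  [Q]
∂1: piv[ag,ao,ap,as,aw,ay,gh,gj,gr] rk=9  ker:go,gp,gs,gy,hj,ho,hp,hw,jo,jp,jy,op,ow,oy,pr,ps,pw,py,ry,sw,sy
∂2: piv[ago,agp,ags,agy,aoy,asy,ghj,gop,gpr,gpy,gry,hjo,hjp,hop] rk=14  ker:gsy,jop,pry
b_2=(17−14)−0=3

b_2=3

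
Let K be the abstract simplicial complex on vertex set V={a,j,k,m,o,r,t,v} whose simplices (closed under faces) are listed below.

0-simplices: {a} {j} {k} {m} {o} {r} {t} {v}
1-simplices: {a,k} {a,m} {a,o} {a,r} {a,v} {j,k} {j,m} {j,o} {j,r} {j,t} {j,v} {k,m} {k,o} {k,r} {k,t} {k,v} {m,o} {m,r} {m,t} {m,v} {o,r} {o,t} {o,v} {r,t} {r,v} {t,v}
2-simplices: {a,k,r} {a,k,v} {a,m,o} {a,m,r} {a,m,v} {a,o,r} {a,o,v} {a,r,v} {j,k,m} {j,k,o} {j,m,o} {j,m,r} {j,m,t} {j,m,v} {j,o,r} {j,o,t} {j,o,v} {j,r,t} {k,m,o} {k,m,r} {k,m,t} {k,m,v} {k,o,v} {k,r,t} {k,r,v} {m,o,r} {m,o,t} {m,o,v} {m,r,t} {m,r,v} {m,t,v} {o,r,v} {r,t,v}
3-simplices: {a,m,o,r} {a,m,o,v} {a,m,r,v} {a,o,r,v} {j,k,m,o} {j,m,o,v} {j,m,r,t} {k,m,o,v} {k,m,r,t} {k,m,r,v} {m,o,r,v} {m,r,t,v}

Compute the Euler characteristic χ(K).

χ(K)=3

n_0=8 n_1=26 n_2=33 n_3=12
χ=+8−26+33−12=3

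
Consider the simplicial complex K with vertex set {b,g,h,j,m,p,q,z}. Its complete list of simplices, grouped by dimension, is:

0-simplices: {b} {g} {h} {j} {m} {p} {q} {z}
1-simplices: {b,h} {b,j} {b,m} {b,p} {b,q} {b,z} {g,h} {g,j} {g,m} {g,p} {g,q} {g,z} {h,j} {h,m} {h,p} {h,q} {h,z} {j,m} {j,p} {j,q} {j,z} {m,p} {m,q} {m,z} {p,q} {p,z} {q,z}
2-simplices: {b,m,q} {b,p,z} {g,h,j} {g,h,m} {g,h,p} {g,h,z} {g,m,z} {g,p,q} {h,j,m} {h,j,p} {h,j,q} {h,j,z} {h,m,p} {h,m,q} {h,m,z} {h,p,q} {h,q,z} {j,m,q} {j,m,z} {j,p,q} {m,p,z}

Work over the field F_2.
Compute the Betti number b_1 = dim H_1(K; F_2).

b_1=3

n_0=8 n_1=27 n_2=21  [Z2]
∂1: piv[bh,bj,bm,bp,bq,bz,gh] rk=7  ker:gj,gm,gp,gq,gz,hj,hm,hp,hq,hz,jm,jp,jq,jz,mp,mq,mz,pq,pz,qz
∂2: piv[bmq,bpz,ghj,ghm,ghp,ghz,gmz,gpq,hjm,hjp,hjq,hjz,hmp,hmq,hpq,hqz,mpz] rk=17  ker:hmz,jmq,jmz,jpq
b_1=(27−7)−17=3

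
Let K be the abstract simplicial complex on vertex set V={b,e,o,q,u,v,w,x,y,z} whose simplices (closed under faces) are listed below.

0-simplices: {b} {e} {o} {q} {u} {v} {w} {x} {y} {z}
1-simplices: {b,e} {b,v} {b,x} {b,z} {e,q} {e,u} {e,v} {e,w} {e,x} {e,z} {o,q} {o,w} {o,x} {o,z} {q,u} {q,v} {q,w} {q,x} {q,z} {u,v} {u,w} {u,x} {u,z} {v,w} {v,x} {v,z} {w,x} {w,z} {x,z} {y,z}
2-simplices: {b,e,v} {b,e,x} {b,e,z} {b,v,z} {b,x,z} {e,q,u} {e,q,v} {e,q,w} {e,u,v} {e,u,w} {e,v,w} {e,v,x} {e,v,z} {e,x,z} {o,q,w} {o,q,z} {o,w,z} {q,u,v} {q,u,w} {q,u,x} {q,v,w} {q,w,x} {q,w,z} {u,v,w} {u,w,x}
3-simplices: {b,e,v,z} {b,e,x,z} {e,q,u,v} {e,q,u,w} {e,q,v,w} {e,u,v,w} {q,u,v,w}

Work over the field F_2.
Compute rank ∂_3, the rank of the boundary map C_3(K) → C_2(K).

n_0=10 n_1=30 n_2=25 n_3=7  [Z2]
∂1: piv[be,bv,bx,bz,eq,eu,ew,oq,yz] rk=9  ker:ev,ex,ez,ow,ox,oz,qu,qv,qw,qx,qz,uv,uw,ux,uz,vw,vx,vz,wx,wz,xz
∂2: piv[bev,bex,bez,bvz,bxz,equ,eqv,eqw,euv,euw,evw,evx,oqw,oqz,owz,qux,qwx] rk=17  ker:evz,exz,quv,quw,qvw,qwz,uvw,uwx
∂3: piv[bevz,bexz,equv,equw,eqvw,euvw] rk=6  ker:quvw
rk∂_3=6

rank∂_3=6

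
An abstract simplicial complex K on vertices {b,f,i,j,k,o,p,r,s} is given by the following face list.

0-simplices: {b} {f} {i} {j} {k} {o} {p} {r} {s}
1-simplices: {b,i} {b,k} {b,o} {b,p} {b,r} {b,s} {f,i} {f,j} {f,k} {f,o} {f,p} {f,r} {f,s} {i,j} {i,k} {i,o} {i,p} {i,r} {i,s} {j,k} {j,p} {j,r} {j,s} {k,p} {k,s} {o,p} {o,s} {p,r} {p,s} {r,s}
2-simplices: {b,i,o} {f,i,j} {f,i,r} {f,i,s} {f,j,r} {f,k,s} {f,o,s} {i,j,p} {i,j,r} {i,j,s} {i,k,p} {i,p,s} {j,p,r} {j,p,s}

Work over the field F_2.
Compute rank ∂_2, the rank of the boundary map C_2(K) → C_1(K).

rank∂_2=12

n_0=9 n_1=30 n_2=14  [Z2]
∂1: piv[bi,bk,bo,bp,br,bs,fi,fj] rk=8  ker:fk,fo,fp,fr,fs,ij,ik,io,ip,ir,is,jk,jp,jr,js,kp,ks,op,os,pr,ps,rs
∂2: piv[bio,fij,fir,fis,fjr,fks,fos,ijp,ijs,ikp,ips,jpr] rk=12  ker:ijr,jps
rk∂_2=12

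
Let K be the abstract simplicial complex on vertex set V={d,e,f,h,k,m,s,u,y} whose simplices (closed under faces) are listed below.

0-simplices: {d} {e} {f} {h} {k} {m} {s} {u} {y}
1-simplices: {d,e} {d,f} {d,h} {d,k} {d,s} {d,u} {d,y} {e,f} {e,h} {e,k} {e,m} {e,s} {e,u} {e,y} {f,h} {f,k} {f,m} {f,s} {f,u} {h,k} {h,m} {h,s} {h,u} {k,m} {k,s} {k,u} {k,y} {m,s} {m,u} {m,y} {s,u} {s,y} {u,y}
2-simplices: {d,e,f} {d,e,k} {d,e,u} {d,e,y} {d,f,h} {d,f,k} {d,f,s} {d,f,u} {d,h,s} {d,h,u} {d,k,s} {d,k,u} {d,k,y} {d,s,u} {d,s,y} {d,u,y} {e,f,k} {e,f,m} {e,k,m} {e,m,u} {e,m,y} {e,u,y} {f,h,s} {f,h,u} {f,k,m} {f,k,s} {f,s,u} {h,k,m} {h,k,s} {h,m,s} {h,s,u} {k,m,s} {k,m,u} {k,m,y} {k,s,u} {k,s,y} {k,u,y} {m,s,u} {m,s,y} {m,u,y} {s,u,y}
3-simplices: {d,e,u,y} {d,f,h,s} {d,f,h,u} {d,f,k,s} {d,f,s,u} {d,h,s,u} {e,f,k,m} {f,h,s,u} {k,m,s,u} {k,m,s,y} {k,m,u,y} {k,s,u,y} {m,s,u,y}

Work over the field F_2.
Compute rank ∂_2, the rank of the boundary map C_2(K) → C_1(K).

rank∂_2=23

n_0=9 n_1=33 n_2=41 n_3=13  [Z2]
∂1: piv[de,df,dh,dk,ds,du,dy,em] rk=8  ker:ef,eh,ek,es,eu,ey,fh,fk,fm,fs,fu,hk,hm,hs,hu,km,ks,ku,ky,ms,mu,my,su,sy,uy
∂2: piv[def,dek,deu,dey,dfh,dfk,dfs,dfu,dhs,dhu,dks,dku,dky,dsu,dsy,duy,efm,ekm,emu,emy,hkm,hks,hms] rk=23  ker:efk,euy,fhs,fhu,fkm,fks,fsu,hsu,kms,kmu,kmy,ksu,ksy,kuy,msu,msy,muy,suy
∂3: piv[deuy,dfhs,dfhu,dfks,dfsu,dhsu,efkm,kmsu,kmsy,kmuy,ksuy] rk=11  ker:fhsu,msuy
rk∂_2=23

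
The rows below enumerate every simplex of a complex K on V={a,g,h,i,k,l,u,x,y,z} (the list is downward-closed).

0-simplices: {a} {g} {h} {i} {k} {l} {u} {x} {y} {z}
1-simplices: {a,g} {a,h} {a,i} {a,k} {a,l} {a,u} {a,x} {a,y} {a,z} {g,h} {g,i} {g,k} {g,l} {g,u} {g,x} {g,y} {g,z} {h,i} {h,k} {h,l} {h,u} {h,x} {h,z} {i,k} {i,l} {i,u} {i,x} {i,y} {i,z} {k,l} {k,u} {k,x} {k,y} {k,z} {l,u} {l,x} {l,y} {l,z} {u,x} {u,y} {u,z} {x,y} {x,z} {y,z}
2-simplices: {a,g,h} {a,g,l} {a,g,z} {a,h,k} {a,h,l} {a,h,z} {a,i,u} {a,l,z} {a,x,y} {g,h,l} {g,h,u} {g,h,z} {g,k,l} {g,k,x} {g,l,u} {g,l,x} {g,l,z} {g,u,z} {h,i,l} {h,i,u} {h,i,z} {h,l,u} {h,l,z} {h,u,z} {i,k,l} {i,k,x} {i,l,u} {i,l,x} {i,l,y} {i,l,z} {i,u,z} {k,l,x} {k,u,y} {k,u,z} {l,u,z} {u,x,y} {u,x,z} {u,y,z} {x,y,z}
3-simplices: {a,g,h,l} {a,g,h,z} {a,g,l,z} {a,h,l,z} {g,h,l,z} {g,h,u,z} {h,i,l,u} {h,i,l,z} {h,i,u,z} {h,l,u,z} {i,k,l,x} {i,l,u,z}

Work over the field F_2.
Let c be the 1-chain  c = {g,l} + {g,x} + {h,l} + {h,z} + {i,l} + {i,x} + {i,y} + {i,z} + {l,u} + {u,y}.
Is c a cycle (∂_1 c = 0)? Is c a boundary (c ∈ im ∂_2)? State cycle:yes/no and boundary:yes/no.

cycle:yes boundary:no

n_0=10 n_1=44 n_2=39 n_3=12  [Z2]
∂1: piv[ag,ah,ai,ak,al,au,ax,ay,az] rk=9  ker:gh,gi,gk,gl,gu,gx,gy,gz,hi,hk,hl,hu,hx,hz,ik,il,iu,ix,iy,iz,kl,ku,kx,ky,kz,lu,lx,ly,lz,ux,uy,uz,xy,xz,yz
∂2: piv[agh,agl,agz,ahk,ahl,ahz,aiu,alz,axy,ghu,gkl,gkx,glu,glx,guz,hil,hiu,hiz,ikl,ikx,ily,kuy,kuz,uxy,uxz,uyz] rk=26  ker:ghl,ghz,glz,hlu,hlz,huz,ilu,ilx,ilz,iuz,klx,luz,xyz
∂3: piv[aghl,aghz,aglz,ahlz,ghuz,hilu,hilz,hiuz,hluz,iklx] rk=10  ker:ghlz,iluz
∂1c = 0
c vs im∂2: residual ≠ 0 ⇒ not boundary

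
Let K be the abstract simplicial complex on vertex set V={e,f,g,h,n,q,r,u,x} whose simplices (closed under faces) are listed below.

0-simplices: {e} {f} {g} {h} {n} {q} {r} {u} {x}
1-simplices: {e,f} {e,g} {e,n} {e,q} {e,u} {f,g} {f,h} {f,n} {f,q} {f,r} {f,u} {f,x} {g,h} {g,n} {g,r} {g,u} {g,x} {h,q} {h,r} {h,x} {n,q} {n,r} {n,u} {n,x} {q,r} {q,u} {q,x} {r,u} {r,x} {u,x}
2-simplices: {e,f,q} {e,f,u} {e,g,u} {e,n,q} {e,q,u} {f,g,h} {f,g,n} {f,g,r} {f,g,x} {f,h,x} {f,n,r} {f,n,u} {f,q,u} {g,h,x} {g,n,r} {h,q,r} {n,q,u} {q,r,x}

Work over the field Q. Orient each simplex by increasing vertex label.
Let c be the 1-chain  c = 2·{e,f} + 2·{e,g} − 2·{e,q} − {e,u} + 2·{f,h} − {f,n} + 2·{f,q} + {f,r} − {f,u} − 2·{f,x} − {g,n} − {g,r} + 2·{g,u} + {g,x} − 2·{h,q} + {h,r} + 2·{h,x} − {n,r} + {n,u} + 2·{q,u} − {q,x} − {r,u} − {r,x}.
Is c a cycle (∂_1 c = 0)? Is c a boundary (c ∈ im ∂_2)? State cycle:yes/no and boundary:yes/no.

n_0=9 n_1=30 n_2=18  [Q]
∂1: piv[ef,eg,en,eq,eu,fh,fr,fx] rk=8  ker:fg,fn,fq,fu,gh,gn,gr,gu,gx,hq,hr,hx,nq,nr,nu,nx,qr,qu,qx,ru,rx,ux
∂2: piv[efq,efu,egu,enq,equ,fgh,fgn,fgr,fgx,fhx,fnr,fnu,hqr,nqu,qrx] rk=15  ker:fqu,ghx,gnr
∂1c = −{e} + {f} + {g} + {h} − 2·{n} − 3·{q} + 2·{r} + 2·{u} − {x}

cycle:no boundary:no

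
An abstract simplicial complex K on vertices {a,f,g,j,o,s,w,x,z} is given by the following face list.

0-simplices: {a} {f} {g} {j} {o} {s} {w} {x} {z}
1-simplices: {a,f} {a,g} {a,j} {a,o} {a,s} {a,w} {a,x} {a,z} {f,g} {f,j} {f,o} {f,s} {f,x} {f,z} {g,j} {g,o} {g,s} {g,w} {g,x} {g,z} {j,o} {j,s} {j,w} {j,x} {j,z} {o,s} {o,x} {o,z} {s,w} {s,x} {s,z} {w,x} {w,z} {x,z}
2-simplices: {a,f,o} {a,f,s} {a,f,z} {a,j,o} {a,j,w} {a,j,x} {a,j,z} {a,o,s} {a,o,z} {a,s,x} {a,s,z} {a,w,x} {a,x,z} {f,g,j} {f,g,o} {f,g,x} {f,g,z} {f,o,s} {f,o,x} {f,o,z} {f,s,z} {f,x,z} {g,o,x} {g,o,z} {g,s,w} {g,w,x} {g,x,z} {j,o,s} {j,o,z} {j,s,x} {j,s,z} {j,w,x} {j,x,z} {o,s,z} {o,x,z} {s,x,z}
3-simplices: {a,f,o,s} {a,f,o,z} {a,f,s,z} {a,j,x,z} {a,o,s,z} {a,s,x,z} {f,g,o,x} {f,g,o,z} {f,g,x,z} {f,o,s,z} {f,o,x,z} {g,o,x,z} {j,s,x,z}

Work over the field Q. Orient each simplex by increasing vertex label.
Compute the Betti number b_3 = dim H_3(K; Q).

n_0=9 n_1=34 n_2=36 n_3=13  [Q]
∂1: piv[af,ag,aj,ao,as,aw,ax,az] rk=8  ker:fg,fj,fo,fs,fx,fz,gj,go,gs,gw,gx,gz,jo,js,jw,jx,jz,os,ox,oz,sw,sx,sz,wx,wz,xz
∂2: piv[afo,afs,afz,ajo,ajw,ajx,ajz,aos,aoz,asx,asz,awx,axz,fgj,fgo,fgx,fgz,fox,fxz,gsw,gwx,jos] rk=22  ker:fos,foz,fsz,gox,goz,gxz,joz,jsx,jsz,jwx,jxz,osz,oxz,sxz
∂3: piv[afos,afoz,afsz,ajxz,aosz,asxz,fgox,fgoz,fgxz,foxz,jsxz] rk=11  ker:fosz,goxz
b_3=(13−11)−0=2

b_3=2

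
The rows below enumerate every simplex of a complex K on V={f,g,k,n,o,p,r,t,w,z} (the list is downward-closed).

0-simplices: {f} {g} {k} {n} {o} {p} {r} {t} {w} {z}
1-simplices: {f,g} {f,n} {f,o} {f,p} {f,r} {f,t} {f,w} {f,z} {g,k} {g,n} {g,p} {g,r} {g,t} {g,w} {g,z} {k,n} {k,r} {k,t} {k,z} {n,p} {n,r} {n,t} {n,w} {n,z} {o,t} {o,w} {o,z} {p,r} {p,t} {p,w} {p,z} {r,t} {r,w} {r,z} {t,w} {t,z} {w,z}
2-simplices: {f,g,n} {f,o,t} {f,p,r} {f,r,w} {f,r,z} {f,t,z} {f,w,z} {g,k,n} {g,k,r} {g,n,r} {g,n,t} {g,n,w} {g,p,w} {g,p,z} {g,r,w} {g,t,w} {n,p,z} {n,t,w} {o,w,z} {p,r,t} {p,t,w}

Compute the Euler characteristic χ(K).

n_0=10 n_1=37 n_2=21
χ=+10−37+21=-6

χ(K)=-6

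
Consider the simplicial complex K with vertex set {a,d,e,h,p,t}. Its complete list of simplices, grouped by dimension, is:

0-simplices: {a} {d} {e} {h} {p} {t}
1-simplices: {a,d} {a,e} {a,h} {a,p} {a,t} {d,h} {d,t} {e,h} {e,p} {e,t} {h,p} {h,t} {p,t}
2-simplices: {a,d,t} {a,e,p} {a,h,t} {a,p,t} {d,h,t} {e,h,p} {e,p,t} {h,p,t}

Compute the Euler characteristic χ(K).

n_0=6 n_1=13 n_2=8
χ=+6−13+8=1

χ(K)=1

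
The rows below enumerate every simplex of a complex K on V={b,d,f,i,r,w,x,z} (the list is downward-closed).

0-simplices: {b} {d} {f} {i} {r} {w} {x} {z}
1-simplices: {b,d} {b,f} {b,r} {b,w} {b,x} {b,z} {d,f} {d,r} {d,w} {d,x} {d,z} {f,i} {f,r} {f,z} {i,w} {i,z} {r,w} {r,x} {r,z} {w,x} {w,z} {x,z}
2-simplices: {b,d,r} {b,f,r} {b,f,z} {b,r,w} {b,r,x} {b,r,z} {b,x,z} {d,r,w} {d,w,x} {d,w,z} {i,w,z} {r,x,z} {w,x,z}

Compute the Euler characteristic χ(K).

χ(K)=-1

n_0=8 n_1=22 n_2=13
χ=+8−22+13=-1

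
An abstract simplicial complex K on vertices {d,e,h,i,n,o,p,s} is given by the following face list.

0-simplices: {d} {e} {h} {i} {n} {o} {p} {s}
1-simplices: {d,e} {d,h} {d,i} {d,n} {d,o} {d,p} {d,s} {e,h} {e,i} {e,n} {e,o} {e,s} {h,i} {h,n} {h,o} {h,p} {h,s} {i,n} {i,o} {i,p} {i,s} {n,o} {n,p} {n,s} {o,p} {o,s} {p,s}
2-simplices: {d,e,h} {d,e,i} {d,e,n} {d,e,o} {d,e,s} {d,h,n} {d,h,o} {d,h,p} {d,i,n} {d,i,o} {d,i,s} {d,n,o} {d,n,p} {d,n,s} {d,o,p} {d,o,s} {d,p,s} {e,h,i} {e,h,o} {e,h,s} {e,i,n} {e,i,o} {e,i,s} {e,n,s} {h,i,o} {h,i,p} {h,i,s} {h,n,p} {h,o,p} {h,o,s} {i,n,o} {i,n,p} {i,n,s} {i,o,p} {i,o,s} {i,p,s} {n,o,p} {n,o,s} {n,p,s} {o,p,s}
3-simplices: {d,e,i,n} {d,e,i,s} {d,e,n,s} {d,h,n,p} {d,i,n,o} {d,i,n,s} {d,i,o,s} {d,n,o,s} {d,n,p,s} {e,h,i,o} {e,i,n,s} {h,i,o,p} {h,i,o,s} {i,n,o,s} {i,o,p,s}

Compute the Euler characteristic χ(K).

n_0=8 n_1=27 n_2=40 n_3=15
χ=+8−27+40−15=6

χ(K)=6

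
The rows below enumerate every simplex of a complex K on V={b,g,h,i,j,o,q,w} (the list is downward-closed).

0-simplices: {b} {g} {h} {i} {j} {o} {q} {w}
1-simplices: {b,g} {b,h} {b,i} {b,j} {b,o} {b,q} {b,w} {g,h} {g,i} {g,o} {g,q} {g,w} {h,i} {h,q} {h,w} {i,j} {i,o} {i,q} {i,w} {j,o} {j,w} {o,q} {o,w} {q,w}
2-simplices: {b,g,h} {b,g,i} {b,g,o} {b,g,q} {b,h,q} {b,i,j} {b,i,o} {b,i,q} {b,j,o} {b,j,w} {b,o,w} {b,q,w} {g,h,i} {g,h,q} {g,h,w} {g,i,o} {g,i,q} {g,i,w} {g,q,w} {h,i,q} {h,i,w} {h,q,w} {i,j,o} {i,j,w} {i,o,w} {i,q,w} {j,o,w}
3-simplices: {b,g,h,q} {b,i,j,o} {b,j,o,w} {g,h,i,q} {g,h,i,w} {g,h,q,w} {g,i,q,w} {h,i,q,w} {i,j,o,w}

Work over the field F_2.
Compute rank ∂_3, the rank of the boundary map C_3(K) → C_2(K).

rank∂_3=8

n_0=8 n_1=24 n_2=27 n_3=9  [Z2]
∂1: piv[bg,bh,bi,bj,bo,bq,bw] rk=7  ker:gh,gi,go,gq,gw,hi,hq,hw,ij,io,iq,iw,jo,jw,oq,ow,qw
∂2: piv[bgh,bgi,bgo,bgq,bhq,bij,bio,biq,bjo,bjw,bow,bqw,ghi,ghw,giw,gqw] rk=16  ker:ghq,gio,giq,hiq,hiw,hqw,ijo,ijw,iow,iqw,jow
∂3: piv[bghq,bijo,bjow,ghiq,ghiw,ghqw,giqw,ijow] rk=8  ker:hiqw
rk∂_3=8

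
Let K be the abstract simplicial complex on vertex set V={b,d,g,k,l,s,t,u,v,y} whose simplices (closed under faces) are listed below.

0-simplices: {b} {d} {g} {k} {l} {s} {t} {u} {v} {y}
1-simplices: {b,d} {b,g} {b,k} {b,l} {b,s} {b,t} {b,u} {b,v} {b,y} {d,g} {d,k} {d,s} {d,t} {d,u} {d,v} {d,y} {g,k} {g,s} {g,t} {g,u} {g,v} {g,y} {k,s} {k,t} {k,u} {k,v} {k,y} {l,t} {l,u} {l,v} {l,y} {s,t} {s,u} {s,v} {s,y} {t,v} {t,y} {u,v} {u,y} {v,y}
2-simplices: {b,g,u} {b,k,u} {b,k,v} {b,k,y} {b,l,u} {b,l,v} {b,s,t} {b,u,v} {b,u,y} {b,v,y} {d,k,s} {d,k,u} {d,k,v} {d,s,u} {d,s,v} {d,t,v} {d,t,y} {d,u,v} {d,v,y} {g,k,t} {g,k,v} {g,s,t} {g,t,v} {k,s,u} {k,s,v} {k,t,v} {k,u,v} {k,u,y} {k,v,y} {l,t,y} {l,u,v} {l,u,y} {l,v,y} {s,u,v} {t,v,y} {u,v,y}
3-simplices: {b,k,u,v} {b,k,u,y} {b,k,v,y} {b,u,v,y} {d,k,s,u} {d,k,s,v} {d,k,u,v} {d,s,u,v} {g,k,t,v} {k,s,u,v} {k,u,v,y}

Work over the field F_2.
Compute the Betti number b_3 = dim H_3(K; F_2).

n_0=10 n_1=40 n_2=36 n_3=11  [Z2]
∂1: piv[bd,bg,bk,bl,bs,bt,bu,bv,by] rk=9  ker:dg,dk,ds,dt,du,dv,dy,gk,gs,gt,gu,gv,gy,ks,kt,ku,kv,ky,lt,lu,lv,ly,st,su,sv,sy,tv,ty,uv,uy,vy
∂2: piv[bgu,bku,bkv,bky,blu,blv,bst,buv,buy,bvy,dks,dku,dkv,dsu,dsv,dtv,dty,dvy,gkt,gkv,gst,gtv,lty,luy] rk=24  ker:duv,ksu,ksv,ktv,kuv,kuy,kvy,luv,lvy,suv,tvy,uvy
∂3: piv[bkuv,bkuy,bkvy,buvy,dksu,dksv,dkuv,dsuv,gktv] rk=9  ker:ksuv,kuvy
b_3=(11−9)−0=2

b_3=2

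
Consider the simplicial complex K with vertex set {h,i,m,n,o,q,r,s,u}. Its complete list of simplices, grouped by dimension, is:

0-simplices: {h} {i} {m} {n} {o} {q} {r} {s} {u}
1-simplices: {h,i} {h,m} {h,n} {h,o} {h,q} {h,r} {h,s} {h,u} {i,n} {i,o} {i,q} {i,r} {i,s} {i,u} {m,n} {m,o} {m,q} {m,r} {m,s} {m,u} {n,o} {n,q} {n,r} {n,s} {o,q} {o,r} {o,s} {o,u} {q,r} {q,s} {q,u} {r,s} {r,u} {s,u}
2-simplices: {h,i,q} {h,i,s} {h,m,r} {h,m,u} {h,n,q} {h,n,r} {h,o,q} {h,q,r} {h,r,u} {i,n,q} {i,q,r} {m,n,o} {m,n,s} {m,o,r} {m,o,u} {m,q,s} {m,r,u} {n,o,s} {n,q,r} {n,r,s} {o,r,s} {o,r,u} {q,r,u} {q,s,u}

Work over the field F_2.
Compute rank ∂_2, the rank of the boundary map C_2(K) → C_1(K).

rank∂_2=21

n_0=9 n_1=34 n_2=24  [Z2]
∂1: piv[hi,hm,hn,ho,hq,hr,hs,hu] rk=8  ker:in,io,iq,ir,is,iu,mn,mo,mq,mr,ms,mu,no,nq,nr,ns,oq,or,os,ou,qr,qs,qu,rs,ru,su
∂2: piv[hiq,his,hmr,hmu,hnq,hnr,hoq,hqr,hru,inq,iqr,mno,mns,mor,mou,mqs,nos,nrs,ors,qru,qsu] rk=21  ker:mru,nqr,oru
rk∂_2=21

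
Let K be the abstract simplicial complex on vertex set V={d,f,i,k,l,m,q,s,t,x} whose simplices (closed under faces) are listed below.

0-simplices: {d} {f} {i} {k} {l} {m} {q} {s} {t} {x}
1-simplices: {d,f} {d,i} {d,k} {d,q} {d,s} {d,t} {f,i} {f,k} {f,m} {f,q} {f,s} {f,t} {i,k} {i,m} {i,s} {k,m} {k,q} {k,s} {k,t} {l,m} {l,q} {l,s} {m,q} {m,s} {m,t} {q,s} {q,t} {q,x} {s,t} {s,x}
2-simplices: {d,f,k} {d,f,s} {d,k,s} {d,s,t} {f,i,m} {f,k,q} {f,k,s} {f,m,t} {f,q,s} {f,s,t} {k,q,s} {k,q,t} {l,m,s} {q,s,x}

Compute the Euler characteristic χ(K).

n_0=10 n_1=30 n_2=14
χ=+10−30+14=-6

χ(K)=-6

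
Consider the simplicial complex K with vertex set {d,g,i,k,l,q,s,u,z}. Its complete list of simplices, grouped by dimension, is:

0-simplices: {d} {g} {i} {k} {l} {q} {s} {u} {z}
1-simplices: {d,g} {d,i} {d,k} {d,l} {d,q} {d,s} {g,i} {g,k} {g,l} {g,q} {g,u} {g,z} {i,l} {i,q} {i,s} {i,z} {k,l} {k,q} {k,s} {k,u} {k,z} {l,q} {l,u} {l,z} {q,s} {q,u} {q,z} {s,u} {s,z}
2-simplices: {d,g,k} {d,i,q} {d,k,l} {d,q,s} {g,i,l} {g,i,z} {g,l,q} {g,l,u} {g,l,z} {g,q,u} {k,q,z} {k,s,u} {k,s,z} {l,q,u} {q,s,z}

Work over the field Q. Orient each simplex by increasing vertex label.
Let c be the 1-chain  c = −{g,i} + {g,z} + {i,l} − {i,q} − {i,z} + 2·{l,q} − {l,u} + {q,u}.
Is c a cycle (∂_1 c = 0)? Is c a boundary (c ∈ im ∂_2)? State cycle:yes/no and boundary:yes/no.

cycle:yes boundary:no

n_0=9 n_1=29 n_2=15  [Q]
∂1: piv[dg,di,dk,dl,dq,ds,gu,gz] rk=8  ker:gi,gk,gl,gq,il,iq,is,iz,kl,kq,ks,ku,kz,lq,lu,lz,qs,qu,qz,su,sz
∂2: piv[dgk,diq,dkl,dqs,gil,giz,glq,glu,glz,gqu,kqz,ksu,ksz,qsz] rk=14  ker:lqu
∂1c = 0
c vs im∂2: residual ≠ 0 ⇒ not boundary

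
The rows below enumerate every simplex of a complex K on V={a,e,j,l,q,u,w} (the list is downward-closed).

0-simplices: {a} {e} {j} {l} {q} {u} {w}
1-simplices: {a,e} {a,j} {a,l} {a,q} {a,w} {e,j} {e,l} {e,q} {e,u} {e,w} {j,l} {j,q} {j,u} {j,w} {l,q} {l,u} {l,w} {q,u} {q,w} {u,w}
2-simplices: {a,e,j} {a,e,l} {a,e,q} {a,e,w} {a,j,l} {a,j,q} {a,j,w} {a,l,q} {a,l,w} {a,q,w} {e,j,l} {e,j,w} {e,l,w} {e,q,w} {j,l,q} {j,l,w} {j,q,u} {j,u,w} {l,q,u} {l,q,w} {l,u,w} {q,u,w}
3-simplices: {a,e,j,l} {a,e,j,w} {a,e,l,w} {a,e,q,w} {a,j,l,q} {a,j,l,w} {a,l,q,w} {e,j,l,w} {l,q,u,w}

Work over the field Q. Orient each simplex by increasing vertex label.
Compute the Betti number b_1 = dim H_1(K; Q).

n_0=7 n_1=20 n_2=22 n_3=9  [Q]
∂1: piv[ae,aj,al,aq,aw,eu] rk=6  ker:ej,el,eq,ew,jl,jq,ju,jw,lq,lu,lw,qu,qw,uw
∂2: piv[aej,ael,aeq,aew,ajl,ajq,ajw,alq,alw,aqw,jqu,juw,lqu] rk=13  ker:ejl,ejw,elw,eqw,jlq,jlw,lqw,luw,quw
∂3: piv[aejl,aejw,aelw,aeqw,ajlq,ajlw,alqw,lquw] rk=8  ker:ejlw
b_1=(20−6)−13=1

b_1=1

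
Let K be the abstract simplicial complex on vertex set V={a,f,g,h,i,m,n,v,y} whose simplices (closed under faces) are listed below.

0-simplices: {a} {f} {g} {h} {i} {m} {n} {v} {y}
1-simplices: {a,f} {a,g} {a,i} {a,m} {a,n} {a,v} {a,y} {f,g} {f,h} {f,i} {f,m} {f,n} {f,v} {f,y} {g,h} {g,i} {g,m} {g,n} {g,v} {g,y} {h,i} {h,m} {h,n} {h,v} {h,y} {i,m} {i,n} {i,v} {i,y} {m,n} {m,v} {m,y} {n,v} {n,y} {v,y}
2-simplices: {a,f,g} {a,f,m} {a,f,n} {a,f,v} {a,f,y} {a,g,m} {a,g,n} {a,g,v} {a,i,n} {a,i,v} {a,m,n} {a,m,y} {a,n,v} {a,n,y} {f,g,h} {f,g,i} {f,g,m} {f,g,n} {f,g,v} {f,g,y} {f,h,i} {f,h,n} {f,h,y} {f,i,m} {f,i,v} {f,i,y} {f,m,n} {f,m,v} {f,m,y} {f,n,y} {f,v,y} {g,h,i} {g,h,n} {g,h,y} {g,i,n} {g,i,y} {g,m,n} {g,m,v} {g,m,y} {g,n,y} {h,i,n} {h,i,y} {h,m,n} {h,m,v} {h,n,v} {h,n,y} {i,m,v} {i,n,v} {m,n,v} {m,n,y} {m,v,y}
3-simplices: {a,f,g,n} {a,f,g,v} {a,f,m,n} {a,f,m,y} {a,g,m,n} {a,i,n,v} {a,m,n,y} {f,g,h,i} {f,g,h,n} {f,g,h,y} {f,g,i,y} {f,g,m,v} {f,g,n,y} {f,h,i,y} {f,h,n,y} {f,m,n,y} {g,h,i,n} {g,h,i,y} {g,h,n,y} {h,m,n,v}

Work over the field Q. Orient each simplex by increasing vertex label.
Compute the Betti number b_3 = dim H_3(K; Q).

b_3=2

n_0=9 n_1=35 n_2=51 n_3=20  [Q]
∂1: piv[af,ag,ai,am,an,av,ay,fh] rk=8  ker:fg,fi,fm,fn,fv,fy,gh,gi,gm,gn,gv,gy,hi,hm,hn,hv,hy,im,in,iv,iy,mn,mv,my,nv,ny,vy
∂2: piv[afg,afm,afn,afv,afy,agm,agn,agv,ain,aiv,amn,amy,anv,any,fgh,fgi,fgy,fhi,fhn,fhy,fim,fiv,fiy,fmv,fvy,hmn,hmv] rk=27  ker:fgm,fgn,fgv,fmn,fmy,fny,ghi,ghn,ghy,gin,giy,gmn,gmv,gmy,gny,hin,hiy,hnv,hny,imv,inv,mnv,mny,mvy
∂3: piv[afgn,afgv,afmn,afmy,agmn,ainv,amny,fghi,fghn,fghy,fgiy,fgmv,fgny,fhiy,fhny,fmny,ghin,hmnv] rk=18  ker:ghiy,ghny
b_3=(20−18)−0=2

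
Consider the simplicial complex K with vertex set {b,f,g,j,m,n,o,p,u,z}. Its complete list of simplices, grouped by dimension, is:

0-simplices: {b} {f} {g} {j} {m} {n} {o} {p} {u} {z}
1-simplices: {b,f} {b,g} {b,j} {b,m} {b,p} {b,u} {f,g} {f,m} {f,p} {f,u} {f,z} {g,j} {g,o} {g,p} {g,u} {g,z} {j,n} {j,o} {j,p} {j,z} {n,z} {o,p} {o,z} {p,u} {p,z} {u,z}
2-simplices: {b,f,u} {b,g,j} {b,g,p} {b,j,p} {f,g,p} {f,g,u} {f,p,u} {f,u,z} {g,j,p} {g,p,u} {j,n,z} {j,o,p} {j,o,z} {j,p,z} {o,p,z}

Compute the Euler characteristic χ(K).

χ(K)=-1

n_0=10 n_1=26 n_2=15
χ=+10−26+15=-1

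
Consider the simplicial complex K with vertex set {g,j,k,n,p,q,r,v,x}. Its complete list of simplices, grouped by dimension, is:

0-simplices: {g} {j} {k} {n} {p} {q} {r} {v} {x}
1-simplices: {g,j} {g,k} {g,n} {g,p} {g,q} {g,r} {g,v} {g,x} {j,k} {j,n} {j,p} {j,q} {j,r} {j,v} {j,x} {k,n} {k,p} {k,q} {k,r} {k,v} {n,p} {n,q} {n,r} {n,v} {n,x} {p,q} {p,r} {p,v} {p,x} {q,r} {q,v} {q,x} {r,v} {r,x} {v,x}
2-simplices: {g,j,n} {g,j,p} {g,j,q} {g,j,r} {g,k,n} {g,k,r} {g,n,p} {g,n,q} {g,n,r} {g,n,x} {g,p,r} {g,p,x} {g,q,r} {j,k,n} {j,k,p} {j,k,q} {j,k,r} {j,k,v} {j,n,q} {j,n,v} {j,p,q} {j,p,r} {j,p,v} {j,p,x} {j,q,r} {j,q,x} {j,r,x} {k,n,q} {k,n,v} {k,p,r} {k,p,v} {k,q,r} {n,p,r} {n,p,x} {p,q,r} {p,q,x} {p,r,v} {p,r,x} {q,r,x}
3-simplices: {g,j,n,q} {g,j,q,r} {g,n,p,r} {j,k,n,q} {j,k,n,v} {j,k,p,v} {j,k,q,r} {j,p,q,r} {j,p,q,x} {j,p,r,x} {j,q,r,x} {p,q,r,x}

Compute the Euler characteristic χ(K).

χ(K)=1

n_0=9 n_1=35 n_2=39 n_3=12
χ=+9−35+39−12=1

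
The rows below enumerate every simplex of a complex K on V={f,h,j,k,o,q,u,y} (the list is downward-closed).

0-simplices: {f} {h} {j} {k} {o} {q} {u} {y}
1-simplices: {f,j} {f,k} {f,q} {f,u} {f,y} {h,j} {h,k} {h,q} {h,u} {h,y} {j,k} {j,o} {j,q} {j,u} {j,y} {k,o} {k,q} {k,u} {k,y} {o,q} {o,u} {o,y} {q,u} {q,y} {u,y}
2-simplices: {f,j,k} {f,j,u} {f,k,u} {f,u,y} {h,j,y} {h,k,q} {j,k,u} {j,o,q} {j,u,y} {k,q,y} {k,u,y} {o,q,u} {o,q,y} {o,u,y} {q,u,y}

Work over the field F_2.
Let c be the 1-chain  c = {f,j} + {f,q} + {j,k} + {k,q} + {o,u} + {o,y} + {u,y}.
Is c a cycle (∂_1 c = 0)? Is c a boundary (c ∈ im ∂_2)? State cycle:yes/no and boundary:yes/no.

cycle:yes boundary:no

n_0=8 n_1=25 n_2=15  [Z2]
∂1: piv[fj,fk,fq,fu,fy,hj,jo] rk=7  ker:hk,hq,hu,hy,jk,jq,ju,jy,ko,kq,ku,ky,oq,ou,oy,qu,qy,uy
∂2: piv[fjk,fju,fku,fuy,hjy,hkq,joq,juy,kqy,kuy,oqu,oqy,ouy] rk=13  ker:jku,quy
∂1c = 0
c vs im∂2: residual ≠ 0 ⇒ not boundary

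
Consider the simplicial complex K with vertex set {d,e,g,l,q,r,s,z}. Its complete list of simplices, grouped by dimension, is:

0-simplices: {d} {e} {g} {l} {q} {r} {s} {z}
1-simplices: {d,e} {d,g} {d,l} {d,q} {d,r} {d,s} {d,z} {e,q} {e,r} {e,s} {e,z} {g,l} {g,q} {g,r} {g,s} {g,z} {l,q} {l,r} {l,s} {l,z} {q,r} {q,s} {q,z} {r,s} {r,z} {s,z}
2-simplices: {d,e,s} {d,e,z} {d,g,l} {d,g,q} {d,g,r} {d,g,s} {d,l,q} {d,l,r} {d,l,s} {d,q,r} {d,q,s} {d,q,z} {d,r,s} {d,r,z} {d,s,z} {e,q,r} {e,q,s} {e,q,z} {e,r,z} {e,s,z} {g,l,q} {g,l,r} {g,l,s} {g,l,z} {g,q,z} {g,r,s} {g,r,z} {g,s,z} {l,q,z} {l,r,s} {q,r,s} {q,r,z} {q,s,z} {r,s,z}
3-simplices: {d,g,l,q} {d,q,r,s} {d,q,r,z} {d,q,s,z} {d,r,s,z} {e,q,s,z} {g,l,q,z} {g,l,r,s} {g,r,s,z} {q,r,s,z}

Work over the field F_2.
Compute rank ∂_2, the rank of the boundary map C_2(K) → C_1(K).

n_0=8 n_1=26 n_2=34 n_3=10  [Z2]
∂1: piv[de,dg,dl,dq,dr,ds,dz] rk=7  ker:eq,er,es,ez,gl,gq,gr,gs,gz,lq,lr,ls,lz,qr,qs,qz,rs,rz,sz
∂2: piv[des,dez,dgl,dgq,dgr,dgs,dlq,dlr,dls,dqr,dqs,dqz,drs,drz,dsz,eqr,eqs,glz,gqz] rk=19  ker:eqz,erz,esz,glq,glr,gls,grs,grz,gsz,lqz,lrs,qrs,qrz,qsz,rsz
∂3: piv[dglq,dqrs,dqrz,dqsz,drsz,eqsz,glqz,glrs,grsz] rk=9  ker:qrsz
rk∂_2=19

rank∂_2=19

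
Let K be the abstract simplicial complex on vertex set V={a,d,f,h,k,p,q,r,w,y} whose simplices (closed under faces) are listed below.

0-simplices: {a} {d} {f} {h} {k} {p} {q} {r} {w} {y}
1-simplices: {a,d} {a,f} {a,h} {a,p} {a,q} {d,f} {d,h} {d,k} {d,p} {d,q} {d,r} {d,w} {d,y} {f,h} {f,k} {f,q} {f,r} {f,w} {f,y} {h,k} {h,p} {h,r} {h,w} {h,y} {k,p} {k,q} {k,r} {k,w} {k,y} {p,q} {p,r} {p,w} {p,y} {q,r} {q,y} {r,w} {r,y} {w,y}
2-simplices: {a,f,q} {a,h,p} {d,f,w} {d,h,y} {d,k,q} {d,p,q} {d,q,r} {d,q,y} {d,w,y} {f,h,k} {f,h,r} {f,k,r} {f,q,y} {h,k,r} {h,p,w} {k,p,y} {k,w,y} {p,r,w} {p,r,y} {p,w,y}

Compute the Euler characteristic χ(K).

χ(K)=-8

n_0=10 n_1=38 n_2=20
χ=+10−38+20=-8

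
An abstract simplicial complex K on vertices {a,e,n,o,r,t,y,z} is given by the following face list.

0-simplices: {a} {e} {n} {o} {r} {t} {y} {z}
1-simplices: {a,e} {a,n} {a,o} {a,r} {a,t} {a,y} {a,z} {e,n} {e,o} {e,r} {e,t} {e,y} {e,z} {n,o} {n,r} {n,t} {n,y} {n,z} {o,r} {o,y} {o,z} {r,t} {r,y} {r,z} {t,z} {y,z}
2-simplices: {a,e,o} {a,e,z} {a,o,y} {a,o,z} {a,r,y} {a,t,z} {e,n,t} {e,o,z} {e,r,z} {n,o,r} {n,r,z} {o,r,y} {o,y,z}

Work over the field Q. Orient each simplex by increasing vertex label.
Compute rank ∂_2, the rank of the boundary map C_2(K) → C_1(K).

n_0=8 n_1=26 n_2=13  [Q]
∂1: piv[ae,an,ao,ar,at,ay,az] rk=7  ker:en,eo,er,et,ey,ez,no,nr,nt,ny,nz,or,oy,oz,rt,ry,rz,tz,yz
∂2: piv[aeo,aez,aoy,aoz,ary,atz,ent,erz,nor,nrz,ory,oyz] rk=12  ker:eoz
rk∂_2=12

rank∂_2=12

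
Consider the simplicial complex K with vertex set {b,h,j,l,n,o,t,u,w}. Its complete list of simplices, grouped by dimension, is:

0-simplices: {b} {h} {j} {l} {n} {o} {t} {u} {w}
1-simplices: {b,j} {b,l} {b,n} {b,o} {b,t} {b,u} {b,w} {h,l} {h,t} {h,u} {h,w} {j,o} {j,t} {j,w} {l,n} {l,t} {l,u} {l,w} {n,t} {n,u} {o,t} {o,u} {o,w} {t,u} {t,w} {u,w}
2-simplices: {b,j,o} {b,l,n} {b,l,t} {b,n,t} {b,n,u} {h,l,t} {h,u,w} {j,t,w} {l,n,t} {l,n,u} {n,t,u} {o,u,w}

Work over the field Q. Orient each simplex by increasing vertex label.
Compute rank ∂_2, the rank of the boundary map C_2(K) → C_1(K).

n_0=9 n_1=26 n_2=12  [Q]
∂1: piv[bj,bl,bn,bo,bt,bu,bw,hl] rk=8  ker:ht,hu,hw,jo,jt,jw,ln,lt,lu,lw,nt,nu,ot,ou,ow,tu,tw,uw
∂2: piv[bjo,bln,blt,bnt,bnu,hlt,huw,jtw,lnu,ntu,ouw] rk=11  ker:lnt
rk∂_2=11

rank∂_2=11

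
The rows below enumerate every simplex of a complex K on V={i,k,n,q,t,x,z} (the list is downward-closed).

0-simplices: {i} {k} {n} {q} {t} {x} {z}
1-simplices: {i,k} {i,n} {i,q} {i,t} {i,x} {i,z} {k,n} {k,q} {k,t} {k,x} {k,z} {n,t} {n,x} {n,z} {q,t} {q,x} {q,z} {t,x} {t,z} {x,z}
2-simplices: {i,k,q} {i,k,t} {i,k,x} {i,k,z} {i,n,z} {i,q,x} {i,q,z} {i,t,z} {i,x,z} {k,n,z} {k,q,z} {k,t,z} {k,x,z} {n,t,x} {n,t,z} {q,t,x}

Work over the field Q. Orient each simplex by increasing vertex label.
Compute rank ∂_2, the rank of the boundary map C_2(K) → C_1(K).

n_0=7 n_1=20 n_2=16  [Q]
∂1: piv[ik,in,iq,it,ix,iz] rk=6  ker:kn,kq,kt,kx,kz,nt,nx,nz,qt,qx,qz,tx,tz,xz
∂2: piv[ikq,ikt,ikx,ikz,inz,iqx,iqz,itz,ixz,knz,ntx,ntz,qtx] rk=13  ker:kqz,ktz,kxz
rk∂_2=13

rank∂_2=13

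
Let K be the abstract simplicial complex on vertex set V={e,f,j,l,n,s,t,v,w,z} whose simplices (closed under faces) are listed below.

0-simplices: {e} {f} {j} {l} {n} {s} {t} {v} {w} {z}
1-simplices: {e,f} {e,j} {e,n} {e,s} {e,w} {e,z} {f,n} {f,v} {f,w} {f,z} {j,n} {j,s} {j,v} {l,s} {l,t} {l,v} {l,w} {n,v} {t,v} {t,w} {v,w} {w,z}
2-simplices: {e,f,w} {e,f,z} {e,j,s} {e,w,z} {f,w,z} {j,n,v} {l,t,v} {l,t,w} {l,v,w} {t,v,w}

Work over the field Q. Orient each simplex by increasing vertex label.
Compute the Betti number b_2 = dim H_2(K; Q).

n_0=10 n_1=22 n_2=10  [Q]
∂1: piv[ef,ej,en,es,ew,ez,fv,ls,lt] rk=9  ker:fn,fw,fz,jn,js,jv,lv,lw,nv,tv,tw,vw,wz
∂2: piv[efw,efz,ejs,ewz,jnv,ltv,ltw,lvw] rk=8  ker:fwz,tvw
b_2=(10−8)−0=2

b_2=2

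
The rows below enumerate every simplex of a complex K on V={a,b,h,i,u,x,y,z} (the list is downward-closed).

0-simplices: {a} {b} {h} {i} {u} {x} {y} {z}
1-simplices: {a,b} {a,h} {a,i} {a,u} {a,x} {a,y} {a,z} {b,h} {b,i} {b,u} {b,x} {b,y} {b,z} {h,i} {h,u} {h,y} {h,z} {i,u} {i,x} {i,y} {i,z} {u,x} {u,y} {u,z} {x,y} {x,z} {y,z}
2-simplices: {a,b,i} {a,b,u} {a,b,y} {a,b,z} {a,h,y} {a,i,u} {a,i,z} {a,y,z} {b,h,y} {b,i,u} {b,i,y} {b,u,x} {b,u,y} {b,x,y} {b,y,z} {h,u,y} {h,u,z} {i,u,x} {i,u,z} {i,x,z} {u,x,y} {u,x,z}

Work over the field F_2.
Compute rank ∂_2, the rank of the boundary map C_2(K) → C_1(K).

n_0=8 n_1=27 n_2=22  [Z2]
∂1: piv[ab,ah,ai,au,ax,ay,az] rk=7  ker:bh,bi,bu,bx,by,bz,hi,hu,hy,hz,iu,ix,iy,iz,ux,uy,uz,xy,xz,yz
∂2: piv[abi,abu,aby,abz,ahy,aiu,aiz,ayz,bhy,biy,bux,buy,bxy,huy,huz,iux,iuz,ixz] rk=18  ker:biu,byz,uxy,uxz
rk∂_2=18

rank∂_2=18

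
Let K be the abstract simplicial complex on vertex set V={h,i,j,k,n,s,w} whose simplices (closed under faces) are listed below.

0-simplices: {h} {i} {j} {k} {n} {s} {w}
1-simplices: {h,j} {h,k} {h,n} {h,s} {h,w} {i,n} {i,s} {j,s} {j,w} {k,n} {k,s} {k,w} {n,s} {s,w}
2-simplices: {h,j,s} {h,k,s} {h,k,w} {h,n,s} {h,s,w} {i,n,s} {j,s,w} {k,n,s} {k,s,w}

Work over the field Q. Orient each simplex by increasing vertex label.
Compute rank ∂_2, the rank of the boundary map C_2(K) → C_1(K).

n_0=7 n_1=14 n_2=9  [Q]
∂1: piv[hj,hk,hn,hs,hw,in] rk=6  ker:is,js,jw,kn,ks,kw,ns,sw
∂2: piv[hjs,hks,hkw,hns,hsw,ins,jsw,kns] rk=8  ker:ksw
rk∂_2=8

rank∂_2=8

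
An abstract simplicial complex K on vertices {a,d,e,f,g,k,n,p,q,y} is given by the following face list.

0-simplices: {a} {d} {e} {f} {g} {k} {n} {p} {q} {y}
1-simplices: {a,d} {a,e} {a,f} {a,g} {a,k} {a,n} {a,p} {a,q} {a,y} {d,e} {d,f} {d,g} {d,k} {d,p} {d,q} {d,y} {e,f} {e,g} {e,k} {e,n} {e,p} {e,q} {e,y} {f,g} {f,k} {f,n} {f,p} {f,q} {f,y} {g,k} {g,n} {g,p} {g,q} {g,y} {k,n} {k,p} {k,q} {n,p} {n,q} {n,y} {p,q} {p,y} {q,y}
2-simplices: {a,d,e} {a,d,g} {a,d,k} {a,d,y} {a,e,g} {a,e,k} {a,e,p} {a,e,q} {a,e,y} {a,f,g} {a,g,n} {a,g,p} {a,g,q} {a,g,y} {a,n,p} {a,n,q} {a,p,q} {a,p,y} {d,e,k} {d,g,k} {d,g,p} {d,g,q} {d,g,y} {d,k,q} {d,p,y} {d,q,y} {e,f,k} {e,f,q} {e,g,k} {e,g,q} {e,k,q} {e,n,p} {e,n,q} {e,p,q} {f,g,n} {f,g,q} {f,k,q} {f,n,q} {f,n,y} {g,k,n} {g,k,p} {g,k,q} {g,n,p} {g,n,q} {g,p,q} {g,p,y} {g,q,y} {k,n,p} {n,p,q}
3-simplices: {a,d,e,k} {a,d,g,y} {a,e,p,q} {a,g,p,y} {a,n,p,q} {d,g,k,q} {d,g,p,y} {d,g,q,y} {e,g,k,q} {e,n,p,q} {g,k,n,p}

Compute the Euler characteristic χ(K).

n_0=10 n_1=43 n_2=49 n_3=11
χ=+10−43+49−11=5

χ(K)=5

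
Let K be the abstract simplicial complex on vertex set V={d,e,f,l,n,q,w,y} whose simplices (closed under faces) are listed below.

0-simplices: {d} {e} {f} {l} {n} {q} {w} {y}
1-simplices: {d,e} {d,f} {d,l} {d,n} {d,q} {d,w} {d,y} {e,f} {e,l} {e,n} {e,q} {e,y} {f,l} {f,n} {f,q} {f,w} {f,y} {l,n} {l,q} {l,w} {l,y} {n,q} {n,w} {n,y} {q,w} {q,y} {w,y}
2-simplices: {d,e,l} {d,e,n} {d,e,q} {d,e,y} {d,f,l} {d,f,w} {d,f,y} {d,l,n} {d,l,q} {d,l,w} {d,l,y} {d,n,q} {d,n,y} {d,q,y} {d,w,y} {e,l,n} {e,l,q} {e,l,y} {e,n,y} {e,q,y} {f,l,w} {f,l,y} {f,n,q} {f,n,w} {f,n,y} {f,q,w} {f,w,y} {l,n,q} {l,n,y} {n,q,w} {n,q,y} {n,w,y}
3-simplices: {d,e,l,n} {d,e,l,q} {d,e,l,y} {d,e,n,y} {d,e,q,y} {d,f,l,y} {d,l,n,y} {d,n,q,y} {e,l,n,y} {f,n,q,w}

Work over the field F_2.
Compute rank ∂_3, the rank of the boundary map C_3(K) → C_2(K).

n_0=8 n_1=27 n_2=32 n_3=10  [Z2]
∂1: piv[de,df,dl,dn,dq,dw,dy] rk=7  ker:ef,el,en,eq,ey,fl,fn,fq,fw,fy,ln,lq,lw,ly,nq,nw,ny,qw,qy,wy
∂2: piv[del,den,deq,dey,dfl,dfw,dfy,dln,dlq,dlw,dly,dnq,dny,dqy,dwy,fnq,fnw,fny,fqw] rk=19  ker:eln,elq,ely,eny,eqy,flw,fly,fwy,lnq,lny,nqw,nqy,nwy
∂3: piv[deln,delq,dely,deny,deqy,dfly,dlny,dnqy,fnqw] rk=9  ker:elny
rk∂_3=9

rank∂_3=9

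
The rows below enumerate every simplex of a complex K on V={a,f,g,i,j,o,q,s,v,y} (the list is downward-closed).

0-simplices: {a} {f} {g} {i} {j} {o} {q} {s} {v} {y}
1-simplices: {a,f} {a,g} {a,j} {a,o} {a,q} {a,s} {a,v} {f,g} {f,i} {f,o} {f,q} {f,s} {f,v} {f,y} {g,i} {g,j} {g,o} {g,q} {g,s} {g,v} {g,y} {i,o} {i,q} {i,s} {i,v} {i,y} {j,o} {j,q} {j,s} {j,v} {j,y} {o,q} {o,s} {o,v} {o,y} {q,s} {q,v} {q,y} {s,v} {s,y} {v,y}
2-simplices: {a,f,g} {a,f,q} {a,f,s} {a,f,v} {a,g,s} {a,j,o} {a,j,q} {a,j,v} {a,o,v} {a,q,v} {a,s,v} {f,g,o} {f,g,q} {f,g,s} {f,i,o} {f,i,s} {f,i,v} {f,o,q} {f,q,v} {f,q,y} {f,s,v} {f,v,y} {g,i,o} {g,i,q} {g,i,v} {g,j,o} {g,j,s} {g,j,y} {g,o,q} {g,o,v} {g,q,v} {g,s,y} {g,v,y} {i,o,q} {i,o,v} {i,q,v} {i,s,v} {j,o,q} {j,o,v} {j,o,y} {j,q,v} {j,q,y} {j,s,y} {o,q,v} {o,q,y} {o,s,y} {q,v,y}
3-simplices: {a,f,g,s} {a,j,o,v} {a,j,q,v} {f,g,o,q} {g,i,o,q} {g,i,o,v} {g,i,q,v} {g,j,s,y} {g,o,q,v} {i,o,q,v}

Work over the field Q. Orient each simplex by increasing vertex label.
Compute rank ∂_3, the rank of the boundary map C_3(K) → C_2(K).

n_0=10 n_1=41 n_2=47 n_3=10  [Q]
∂1: piv[af,ag,aj,ao,aq,as,av,fi,fy] rk=9  ker:fg,fo,fq,fs,fv,gi,gj,go,gq,gs,gv,gy,io,iq,is,iv,iy,jo,jq,js,jv,jy,oq,os,ov,oy,qs,qv,qy,sv,sy,vy
∂2: piv[afg,afq,afs,afv,ags,ajo,ajq,ajv,aov,aqv,asv,fgo,fgq,fio,fis,fiv,foq,fqy,fvy,gio,giq,giv,gjo,gjs,gjy,gov,gsy,gvy,joy,osy] rk=30  ker:fgs,fqv,fsv,goq,gqv,ioq,iov,iqv,isv,joq,jov,jqv,jqy,jsy,oqv,oqy,qvy
∂3: piv[afgs,ajov,ajqv,fgoq,gioq,giov,giqv,gjsy,goqv] rk=9  ker:ioqv
rk∂_3=9

rank∂_3=9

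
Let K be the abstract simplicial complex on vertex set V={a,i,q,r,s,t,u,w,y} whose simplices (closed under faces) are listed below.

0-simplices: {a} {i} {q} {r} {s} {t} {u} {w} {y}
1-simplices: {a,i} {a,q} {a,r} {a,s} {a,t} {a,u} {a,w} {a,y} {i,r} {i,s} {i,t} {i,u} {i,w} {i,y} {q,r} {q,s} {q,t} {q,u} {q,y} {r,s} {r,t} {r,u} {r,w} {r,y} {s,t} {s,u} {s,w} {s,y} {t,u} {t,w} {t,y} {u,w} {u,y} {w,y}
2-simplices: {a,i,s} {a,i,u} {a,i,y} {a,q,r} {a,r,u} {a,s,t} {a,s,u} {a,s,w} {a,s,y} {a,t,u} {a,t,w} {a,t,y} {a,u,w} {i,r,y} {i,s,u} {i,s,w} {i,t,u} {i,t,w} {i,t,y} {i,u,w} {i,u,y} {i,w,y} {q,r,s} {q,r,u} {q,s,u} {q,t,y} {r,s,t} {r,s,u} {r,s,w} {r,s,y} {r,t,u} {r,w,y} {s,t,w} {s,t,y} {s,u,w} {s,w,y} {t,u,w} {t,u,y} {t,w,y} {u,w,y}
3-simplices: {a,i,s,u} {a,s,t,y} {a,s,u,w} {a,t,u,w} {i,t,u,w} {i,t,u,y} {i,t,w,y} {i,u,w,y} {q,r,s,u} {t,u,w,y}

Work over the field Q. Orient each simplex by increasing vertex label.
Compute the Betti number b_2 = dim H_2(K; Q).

b_2=6

n_0=9 n_1=34 n_2=40 n_3=10  [Q]
∂1: piv[ai,aq,ar,as,at,au,aw,ay] rk=8  ker:ir,is,it,iu,iw,iy,qr,qs,qt,qu,qy,rs,rt,ru,rw,ry,st,su,sw,sy,tu,tw,ty,uw,uy,wy
∂2: piv[ais,aiu,aiy,aqr,aru,ast,asu,asw,asy,atu,atw,aty,auw,iry,isw,itu,iuy,iwy,qrs,qru,qsu,qty,rst,rsw,rsy] rk=25  ker:isu,itw,ity,iuw,rsu,rtu,rwy,stw,sty,suw,swy,tuw,tuy,twy,uwy
∂3: piv[aisu,asty,asuw,atuw,ituw,ituy,itwy,iuwy,qrsu] rk=9  ker:tuwy
b_2=(40−25)−9=6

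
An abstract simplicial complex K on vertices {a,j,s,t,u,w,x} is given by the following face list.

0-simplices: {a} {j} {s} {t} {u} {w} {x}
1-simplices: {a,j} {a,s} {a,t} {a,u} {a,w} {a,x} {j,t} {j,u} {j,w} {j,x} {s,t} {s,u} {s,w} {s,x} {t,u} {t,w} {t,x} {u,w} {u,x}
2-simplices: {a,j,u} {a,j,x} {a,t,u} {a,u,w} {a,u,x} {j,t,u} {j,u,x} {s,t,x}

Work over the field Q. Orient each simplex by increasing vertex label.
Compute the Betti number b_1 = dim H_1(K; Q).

n_0=7 n_1=19 n_2=8  [Q]
∂1: piv[aj,as,at,au,aw,ax] rk=6  ker:jt,ju,jw,jx,st,su,sw,sx,tu,tw,tx,uw,ux
∂2: piv[aju,ajx,atu,auw,aux,jtu,stx] rk=7  ker:jux
b_1=(19−6)−7=6

b_1=6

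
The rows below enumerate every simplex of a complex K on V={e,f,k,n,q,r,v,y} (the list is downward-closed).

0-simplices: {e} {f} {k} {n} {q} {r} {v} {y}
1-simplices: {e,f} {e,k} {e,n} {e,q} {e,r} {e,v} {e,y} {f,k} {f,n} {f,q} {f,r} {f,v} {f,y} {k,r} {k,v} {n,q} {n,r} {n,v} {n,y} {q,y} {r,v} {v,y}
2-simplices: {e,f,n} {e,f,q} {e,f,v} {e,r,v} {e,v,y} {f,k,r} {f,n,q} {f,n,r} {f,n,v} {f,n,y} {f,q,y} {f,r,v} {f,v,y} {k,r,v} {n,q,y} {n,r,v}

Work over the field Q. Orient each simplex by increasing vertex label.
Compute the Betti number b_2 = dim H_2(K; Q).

b_2=2

n_0=8 n_1=22 n_2=16  [Q]
∂1: piv[ef,ek,en,eq,er,ev,ey] rk=7  ker:fk,fn,fq,fr,fv,fy,kr,kv,nq,nr,nv,ny,qy,rv,vy
∂2: piv[efn,efq,efv,erv,evy,fkr,fnq,fnr,fnv,fny,fqy,frv,fvy,krv] rk=14  ker:nqy,nrv
b_2=(16−14)−0=2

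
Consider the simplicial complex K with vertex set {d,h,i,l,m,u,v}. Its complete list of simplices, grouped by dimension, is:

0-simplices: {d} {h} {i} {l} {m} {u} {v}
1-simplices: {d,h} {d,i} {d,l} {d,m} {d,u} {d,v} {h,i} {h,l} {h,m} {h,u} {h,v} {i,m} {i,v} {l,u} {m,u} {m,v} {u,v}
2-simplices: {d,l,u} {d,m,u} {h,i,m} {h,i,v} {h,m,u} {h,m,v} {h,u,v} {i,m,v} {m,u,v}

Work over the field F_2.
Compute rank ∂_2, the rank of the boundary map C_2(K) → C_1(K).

rank∂_2=7

n_0=7 n_1=17 n_2=9  [Z2]
∂1: piv[dh,di,dl,dm,du,dv] rk=6  ker:hi,hl,hm,hu,hv,im,iv,lu,mu,mv,uv
∂2: piv[dlu,dmu,him,hiv,hmu,hmv,huv] rk=7  ker:imv,muv
rk∂_2=7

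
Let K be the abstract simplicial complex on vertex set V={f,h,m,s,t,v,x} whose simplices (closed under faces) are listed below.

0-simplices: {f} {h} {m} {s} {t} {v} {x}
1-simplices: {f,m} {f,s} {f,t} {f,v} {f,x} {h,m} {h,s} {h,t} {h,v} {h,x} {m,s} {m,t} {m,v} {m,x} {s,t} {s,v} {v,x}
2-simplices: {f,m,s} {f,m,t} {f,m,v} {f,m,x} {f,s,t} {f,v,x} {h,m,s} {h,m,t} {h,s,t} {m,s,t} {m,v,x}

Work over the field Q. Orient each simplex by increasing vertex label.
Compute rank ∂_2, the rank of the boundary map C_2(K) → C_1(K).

n_0=7 n_1=17 n_2=11  [Q]
∂1: piv[fm,fs,ft,fv,fx,hm] rk=6  ker:hs,ht,hv,hx,ms,mt,mv,mx,st,sv,vx
∂2: piv[fms,fmt,fmv,fmx,fst,fvx,hms,hmt] rk=8  ker:hst,mst,mvx
rk∂_2=8

rank∂_2=8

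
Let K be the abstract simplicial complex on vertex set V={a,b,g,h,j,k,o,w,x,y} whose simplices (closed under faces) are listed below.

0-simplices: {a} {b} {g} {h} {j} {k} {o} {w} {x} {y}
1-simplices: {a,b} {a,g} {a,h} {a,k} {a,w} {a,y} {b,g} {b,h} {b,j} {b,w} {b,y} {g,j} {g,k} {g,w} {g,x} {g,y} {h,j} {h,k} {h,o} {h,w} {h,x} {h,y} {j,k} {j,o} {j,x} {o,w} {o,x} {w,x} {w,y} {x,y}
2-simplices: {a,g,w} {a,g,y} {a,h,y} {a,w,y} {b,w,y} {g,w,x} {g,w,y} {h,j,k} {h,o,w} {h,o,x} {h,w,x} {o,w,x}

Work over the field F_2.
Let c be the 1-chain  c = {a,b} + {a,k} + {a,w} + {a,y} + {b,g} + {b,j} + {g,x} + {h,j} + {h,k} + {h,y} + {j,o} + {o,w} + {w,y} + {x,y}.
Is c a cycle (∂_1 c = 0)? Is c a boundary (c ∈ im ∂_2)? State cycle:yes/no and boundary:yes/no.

n_0=10 n_1=30 n_2=12  [Z2]
∂1: piv[ab,ag,ah,ak,aw,ay,bj,gx,ho] rk=9  ker:bg,bh,bw,by,gj,gk,gw,gy,hj,hk,hw,hx,hy,jk,jo,jx,ow,ox,wx,wy,xy
∂2: piv[agw,agy,ahy,awy,bwy,gwx,hjk,how,hox,hwx] rk=10  ker:gwy,owx
∂1c = {b} + {h} + {j} + {w}

cycle:no boundary:no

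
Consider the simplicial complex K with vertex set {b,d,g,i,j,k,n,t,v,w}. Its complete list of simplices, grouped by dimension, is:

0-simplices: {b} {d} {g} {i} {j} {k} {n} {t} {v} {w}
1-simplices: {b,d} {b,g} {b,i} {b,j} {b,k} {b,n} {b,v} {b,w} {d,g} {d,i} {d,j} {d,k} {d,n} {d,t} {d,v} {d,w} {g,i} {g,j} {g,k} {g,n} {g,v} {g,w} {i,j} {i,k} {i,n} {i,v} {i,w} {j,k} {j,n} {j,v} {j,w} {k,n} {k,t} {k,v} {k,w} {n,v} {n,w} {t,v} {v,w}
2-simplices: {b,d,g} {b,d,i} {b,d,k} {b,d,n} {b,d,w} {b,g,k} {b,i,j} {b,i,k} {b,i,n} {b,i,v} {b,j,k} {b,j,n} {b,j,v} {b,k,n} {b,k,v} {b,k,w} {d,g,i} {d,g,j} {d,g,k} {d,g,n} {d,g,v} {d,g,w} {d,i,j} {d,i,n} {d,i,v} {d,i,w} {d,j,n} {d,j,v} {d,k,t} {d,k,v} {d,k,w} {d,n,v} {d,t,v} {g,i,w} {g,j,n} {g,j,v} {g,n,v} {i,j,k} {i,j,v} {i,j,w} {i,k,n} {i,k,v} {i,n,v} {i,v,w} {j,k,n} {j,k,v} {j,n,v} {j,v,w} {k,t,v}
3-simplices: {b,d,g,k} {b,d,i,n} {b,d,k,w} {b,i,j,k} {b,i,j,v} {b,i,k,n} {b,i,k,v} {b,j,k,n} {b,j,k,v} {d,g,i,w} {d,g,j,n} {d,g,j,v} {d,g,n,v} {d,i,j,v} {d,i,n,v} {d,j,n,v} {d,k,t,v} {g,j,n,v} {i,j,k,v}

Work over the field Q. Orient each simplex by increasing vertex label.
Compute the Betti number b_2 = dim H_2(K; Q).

n_0=10 n_1=39 n_2=49 n_3=19  [Q]
∂1: piv[bd,bg,bi,bj,bk,bn,bv,bw,dt] rk=9  ker:dg,di,dj,dk,dn,dv,dw,gi,gj,gk,gn,gv,gw,ij,ik,in,iv,iw,jk,jn,jv,jw,kn,kt,kv,kw,nv,nw,tv,vw
∂2: piv[bdg,bdi,bdk,bdn,bdw,bgk,bij,bik,bin,biv,bjk,bjn,bjv,bkn,bkv,bkw,dgi,dgj,dgn,dgv,dgw,dij,div,diw,dkt,dnv,dtv,ijw,ivw] rk=29  ker:dgk,din,djn,djv,dkv,dkw,giw,gjn,gjv,gnv,ijk,ijv,ikn,ikv,inv,jkn,jkv,jnv,jvw,ktv
∂3: piv[bdgk,bdin,bdkw,bijk,bijv,bikn,bikv,bjkn,bjkv,dgiw,dgjn,dgjv,dgnv,dijv,dinv,djnv,dktv] rk=17  ker:gjnv,ijkv
b_2=(49−29)−17=3

b_2=3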